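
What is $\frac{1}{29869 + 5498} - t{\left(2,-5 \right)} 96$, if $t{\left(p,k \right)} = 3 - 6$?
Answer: $\frac{10185697}{35367} \approx 288.0$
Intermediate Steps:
$t{\left(p,k \right)} = -3$ ($t{\left(p,k \right)} = 3 - 6 = -3$)
$\frac{1}{29869 + 5498} - t{\left(2,-5 \right)} 96 = \frac{1}{29869 + 5498} - \left(-3\right) 96 = \frac{1}{35367} - -288 = \frac{1}{35367} + 288 = \frac{10185697}{35367}$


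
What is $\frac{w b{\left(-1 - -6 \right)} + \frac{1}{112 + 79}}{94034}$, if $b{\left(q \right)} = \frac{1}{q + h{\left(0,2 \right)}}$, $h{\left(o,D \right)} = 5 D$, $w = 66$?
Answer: $\frac{4207}{89802470} \approx 4.6847 \cdot 10^{-5}$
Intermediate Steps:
$b{\left(q \right)} = \frac{1}{10 + q}$ ($b{\left(q \right)} = \frac{1}{q + 5 \cdot 2} = \frac{1}{q + 10} = \frac{1}{10 + q}$)
$\frac{w b{\left(-1 - -6 \right)} + \frac{1}{112 + 79}}{94034} = \frac{\frac{66}{10 - -5} + \frac{1}{112 + 79}}{94034} = \left(\frac{66}{10 + \left(-1 + 6\right)} + \frac{1}{191}\right) \frac{1}{94034} = \left(\frac{66}{10 + 5} + \frac{1}{191}\right) \frac{1}{94034} = \left(\frac{66}{15} + \frac{1}{191}\right) \frac{1}{94034} = \left(66 \cdot \frac{1}{15} + \frac{1}{191}\right) \frac{1}{94034} = \left(\frac{22}{5} + \frac{1}{191}\right) \frac{1}{94034} = \frac{4207}{955} \cdot \frac{1}{94034} = \frac{4207}{89802470}$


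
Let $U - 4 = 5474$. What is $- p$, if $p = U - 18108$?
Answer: $12630$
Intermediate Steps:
$U = 5478$ ($U = 4 + 5474 = 5478$)
$p = -12630$ ($p = 5478 - 18108 = -12630$)
$- p = \left(-1\right) \left(-12630\right) = 12630$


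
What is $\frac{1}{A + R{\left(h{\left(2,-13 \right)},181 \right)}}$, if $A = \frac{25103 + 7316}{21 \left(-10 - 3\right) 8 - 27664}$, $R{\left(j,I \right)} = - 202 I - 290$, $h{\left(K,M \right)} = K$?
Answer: $- \frac{29848}{1099990915} \approx -2.7135 \cdot 10^{-5}$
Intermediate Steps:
$R{\left(j,I \right)} = -290 - 202 I$
$A = - \frac{32419}{29848}$ ($A = \frac{32419}{21 \left(\left(-13\right) 8\right) - 27664} = \frac{32419}{21 \left(-104\right) - 27664} = \frac{32419}{-2184 - 27664} = \frac{32419}{-29848} = 32419 \left(- \frac{1}{29848}\right) = - \frac{32419}{29848} \approx -1.0861$)
$\frac{1}{A + R{\left(h{\left(2,-13 \right)},181 \right)}} = \frac{1}{- \frac{32419}{29848} - 36852} = \frac{1}{- \frac{1099990915}{29848}} = - \frac{29848}{1099990915}$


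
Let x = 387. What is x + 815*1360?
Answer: 1108787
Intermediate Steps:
x + 815*1360 = 387 + 815*1360 = 387 + 1108400 = 1108787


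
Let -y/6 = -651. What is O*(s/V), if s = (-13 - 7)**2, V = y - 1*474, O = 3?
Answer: 50/143 ≈ 0.34965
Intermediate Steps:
y = 3906 (y = -6*(-651) = 3906)
V = 3432 (V = 3906 - 1*474 = 3906 - 474 = 3432)
s = 400 (s = (-20)**2 = 400)
O*(s/V) = 3*(400/3432) = 3*(400*(1/3432)) = 3*(50/429) = 50/143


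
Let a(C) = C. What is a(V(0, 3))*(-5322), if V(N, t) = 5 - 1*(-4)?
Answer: -47898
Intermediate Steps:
V(N, t) = 9 (V(N, t) = 5 + 4 = 9)
a(V(0, 3))*(-5322) = 9*(-5322) = -47898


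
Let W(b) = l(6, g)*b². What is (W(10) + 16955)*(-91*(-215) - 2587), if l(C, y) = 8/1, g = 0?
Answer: 301444390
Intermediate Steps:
l(C, y) = 8 (l(C, y) = 8*1 = 8)
W(b) = 8*b²
(W(10) + 16955)*(-91*(-215) - 2587) = (8*10² + 16955)*(-91*(-215) - 2587) = (8*100 + 16955)*(19565 - 2587) = (800 + 16955)*16978 = 17755*16978 = 301444390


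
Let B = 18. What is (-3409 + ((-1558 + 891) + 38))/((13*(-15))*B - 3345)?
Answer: 1346/2285 ≈ 0.58906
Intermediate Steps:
(-3409 + ((-1558 + 891) + 38))/((13*(-15))*B - 3345) = (-3409 + ((-1558 + 891) + 38))/((13*(-15))*18 - 3345) = (-3409 + (-667 + 38))/(-195*18 - 3345) = (-3409 - 629)/(-3510 - 3345) = -4038/(-6855) = -4038*(-1/6855) = 1346/2285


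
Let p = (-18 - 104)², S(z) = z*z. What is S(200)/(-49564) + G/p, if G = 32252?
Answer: 62698633/46106911 ≈ 1.3599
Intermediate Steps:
S(z) = z²
p = 14884 (p = (-122)² = 14884)
S(200)/(-49564) + G/p = 200²/(-49564) + 32252/14884 = 40000*(-1/49564) + 32252*(1/14884) = -10000/12391 + 8063/3721 = 62698633/46106911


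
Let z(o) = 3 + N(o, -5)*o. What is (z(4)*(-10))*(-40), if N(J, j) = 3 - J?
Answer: -400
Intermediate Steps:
z(o) = 3 + o*(3 - o) (z(o) = 3 + (3 - o)*o = 3 + o*(3 - o))
(z(4)*(-10))*(-40) = ((3 - 1*4*(-3 + 4))*(-10))*(-40) = ((3 - 1*4*1)*(-10))*(-40) = ((3 - 4)*(-10))*(-40) = -1*(-10)*(-40) = 10*(-40) = -400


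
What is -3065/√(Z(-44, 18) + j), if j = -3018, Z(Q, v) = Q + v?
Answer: 3065*I*√761/1522 ≈ 55.553*I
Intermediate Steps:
-3065/√(Z(-44, 18) + j) = -3065/√((-44 + 18) - 3018) = -3065/√(-26 - 3018) = -3065*(-I*√761/1522) = -(-3065)*I*√761/1522 = 3065*I*√761/1522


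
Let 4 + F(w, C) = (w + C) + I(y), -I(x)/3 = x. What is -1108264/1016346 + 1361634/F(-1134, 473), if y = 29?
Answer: -346181170973/191073048 ≈ -1811.8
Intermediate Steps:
I(x) = -3*x
F(w, C) = -91 + C + w (F(w, C) = -4 + ((w + C) - 3*29) = -4 + ((C + w) - 87) = -4 + (-87 + C + w) = -91 + C + w)
-1108264/1016346 + 1361634/F(-1134, 473) = -1108264/1016346 + 1361634/(-91 + 473 - 1134) = -1108264*1/1016346 + 1361634/(-752) = -554132/508173 + 1361634*(-1/752) = -554132/508173 - 680817/376 = -346181170973/191073048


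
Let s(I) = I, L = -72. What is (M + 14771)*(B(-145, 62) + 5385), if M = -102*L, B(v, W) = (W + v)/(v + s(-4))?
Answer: 17746137520/149 ≈ 1.1910e+8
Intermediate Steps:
B(v, W) = (W + v)/(-4 + v) (B(v, W) = (W + v)/(v - 4) = (W + v)/(-4 + v))
M = 7344 (M = -102*(-72) = 7344)
(M + 14771)*(B(-145, 62) + 5385) = (7344 + 14771)*((62 - 145)/(-4 - 145) + 5385) = 22115*(-83/(-149) + 5385) = 22115*(-1/149*(-83) + 5385) = 22115*(83/149 + 5385) = 22115*(802448/149) = 17746137520/149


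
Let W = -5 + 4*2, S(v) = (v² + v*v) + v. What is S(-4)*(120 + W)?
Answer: 3444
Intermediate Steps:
S(v) = v + 2*v² (S(v) = (v² + v²) + v = 2*v² + v = v + 2*v²)
W = 3 (W = -5 + 8 = 3)
S(-4)*(120 + W) = (-4*(1 + 2*(-4)))*(120 + 3) = -4*(1 - 8)*123 = -4*(-7)*123 = 28*123 = 3444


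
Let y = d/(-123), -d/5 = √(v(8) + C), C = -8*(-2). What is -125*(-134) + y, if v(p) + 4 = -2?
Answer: 16750 + 5*√10/123 ≈ 16750.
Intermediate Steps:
C = 16
v(p) = -6 (v(p) = -4 - 2 = -6)
d = -5*√10 (d = -5*√(-6 + 16) = -5*√10 ≈ -15.811)
y = 5*√10/123 (y = -5*√10/(-123) = -5*√10*(-1/123) = 5*√10/123 ≈ 0.12855)
-125*(-134) + y = -125*(-134) + 5*√10/123 = 16750 + 5*√10/123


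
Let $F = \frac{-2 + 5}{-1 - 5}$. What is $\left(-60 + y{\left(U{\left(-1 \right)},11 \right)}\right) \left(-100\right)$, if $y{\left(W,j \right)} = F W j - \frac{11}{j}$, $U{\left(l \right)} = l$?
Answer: $5550$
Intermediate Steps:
$F = - \frac{1}{2}$ ($F = \frac{3}{-6} = 3 \left(- \frac{1}{6}\right) = - \frac{1}{2} \approx -0.5$)
$y{\left(W,j \right)} = - \frac{11}{j} - \frac{W j}{2}$ ($y{\left(W,j \right)} = - \frac{W}{2} j - \frac{11}{j} = - \frac{W j}{2} - \frac{11}{j} = - \frac{11}{j} - \frac{W j}{2}$)
$\left(-60 + y{\left(U{\left(-1 \right)},11 \right)}\right) \left(-100\right) = \left(-60 - \left(1 - \frac{11}{2}\right)\right) \left(-100\right) = \left(-60 + \left(\left(-11\right) \frac{1}{11} + \frac{11}{2}\right)\right) \left(-100\right) = \left(-60 + \left(-1 + \frac{11}{2}\right)\right) \left(-100\right) = \left(-60 + \frac{9}{2}\right) \left(-100\right) = \left(- \frac{111}{2}\right) \left(-100\right) = 5550$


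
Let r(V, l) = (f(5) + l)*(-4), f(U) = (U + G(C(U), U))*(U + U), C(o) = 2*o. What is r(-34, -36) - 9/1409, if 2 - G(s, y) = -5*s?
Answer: -3009633/1409 ≈ -2136.0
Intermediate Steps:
G(s, y) = 2 + 5*s (G(s, y) = 2 - (-5)*s = 2 + 5*s)
f(U) = 2*U*(2 + 11*U) (f(U) = (U + (2 + 5*(2*U)))*(U + U) = (U + (2 + 10*U))*(2*U) = (2 + 11*U)*(2*U) = 2*U*(2 + 11*U))
r(V, l) = -2280 - 4*l (r(V, l) = (2*5*(2 + 11*5) + l)*(-4) = (2*5*(2 + 55) + l)*(-4) = (2*5*57 + l)*(-4) = (570 + l)*(-4) = -2280 - 4*l)
r(-34, -36) - 9/1409 = (-2280 - 4*(-36)) - 9/1409 = (-2280 + 144) - 9*1/1409 = -2136 - 9/1409 = -3009633/1409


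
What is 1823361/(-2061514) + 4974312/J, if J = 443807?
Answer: 7984271727/773384906 ≈ 10.324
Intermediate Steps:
1823361/(-2061514) + 4974312/J = 1823361/(-2061514) + 4974312/443807 = 1823361*(-1/2061514) + 4974312*(1/443807) = -1823361/2061514 + 710616/63401 = 7984271727/773384906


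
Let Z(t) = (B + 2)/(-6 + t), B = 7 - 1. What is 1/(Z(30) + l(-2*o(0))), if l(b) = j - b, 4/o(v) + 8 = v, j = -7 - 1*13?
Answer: -3/62 ≈ -0.048387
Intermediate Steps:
j = -20 (j = -7 - 13 = -20)
B = 6
o(v) = 4/(-8 + v)
Z(t) = 8/(-6 + t) (Z(t) = (6 + 2)/(-6 + t) = 8/(-6 + t))
l(b) = -20 - b
1/(Z(30) + l(-2*o(0))) = 1/(8/(-6 + 30) + (-20 - (-2)*4/(-8 + 0))) = 1/(8/24 + (-20 - (-2)*4/(-8))) = 1/(8*(1/24) + (-20 - (-2)*4*(-1/8))) = 1/(1/3 + (-20 - (-2)*(-1)/2)) = 1/(1/3 + (-20 - 1*1)) = 1/(1/3 + (-20 - 1)) = 1/(1/3 - 21) = 1/(-62/3) = -3/62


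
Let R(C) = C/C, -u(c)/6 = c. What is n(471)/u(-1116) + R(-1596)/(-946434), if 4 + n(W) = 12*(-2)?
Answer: -552226/132027543 ≈ -0.0041827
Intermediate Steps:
u(c) = -6*c
n(W) = -28 (n(W) = -4 + 12*(-2) = -4 - 24 = -28)
R(C) = 1
n(471)/u(-1116) + R(-1596)/(-946434) = -28/((-6*(-1116))) + 1/(-946434) = -28/6696 + 1*(-1/946434) = -28*1/6696 - 1/946434 = -7/1674 - 1/946434 = -552226/132027543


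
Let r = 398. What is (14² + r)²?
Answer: 352836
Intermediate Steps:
(14² + r)² = (14² + 398)² = (196 + 398)² = 594² = 352836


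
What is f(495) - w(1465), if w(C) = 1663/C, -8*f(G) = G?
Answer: -738479/11720 ≈ -63.010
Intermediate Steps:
f(G) = -G/8
f(495) - w(1465) = -1/8*495 - 1663/1465 = -495/8 - 1663/1465 = -738479/11720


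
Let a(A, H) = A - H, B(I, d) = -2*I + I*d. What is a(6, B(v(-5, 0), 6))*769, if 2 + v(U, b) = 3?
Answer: 1538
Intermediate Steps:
v(U, b) = 1 (v(U, b) = -2 + 3 = 1)
a(6, B(v(-5, 0), 6))*769 = (6 - (-2 + 6))*769 = (6 - 4)*769 = 2*769 = 1538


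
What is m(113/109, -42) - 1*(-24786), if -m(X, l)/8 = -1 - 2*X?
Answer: 2704354/109 ≈ 24811.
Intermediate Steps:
m(X, l) = 8 + 16*X (m(X, l) = -8*(-1 - 2*X) = 8 + 16*X)
m(113/109, -42) - 1*(-24786) = (8 + 16*(113/109)) - 1*(-24786) = (8 + 16*(113*(1/109))) + 24786 = (8 + 16*(113/109)) + 24786 = (8 + 1808/109) + 24786 = 2680/109 + 24786 = 2704354/109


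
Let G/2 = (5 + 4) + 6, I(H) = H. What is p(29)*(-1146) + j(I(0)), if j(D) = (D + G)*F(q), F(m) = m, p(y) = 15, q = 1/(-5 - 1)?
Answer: -17195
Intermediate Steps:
q = -⅙ (q = 1/(-6) = -⅙ ≈ -0.16667)
G = 30 (G = 2*((5 + 4) + 6) = 2*(9 + 6) = 2*15 = 30)
j(D) = -5 - D/6 (j(D) = (D + 30)*(-⅙) = (30 + D)*(-⅙) = -5 - D/6)
p(29)*(-1146) + j(I(0)) = 15*(-1146) + (-5 - ⅙*0) = -17190 + (-5 + 0) = -17190 - 5 = -17195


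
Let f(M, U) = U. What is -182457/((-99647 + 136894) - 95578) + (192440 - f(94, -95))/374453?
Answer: 79552330106/21842217943 ≈ 3.6421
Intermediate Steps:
-182457/((-99647 + 136894) - 95578) + (192440 - f(94, -95))/374453 = -182457/((-99647 + 136894) - 95578) + (192440 - 1*(-95))/374453 = -182457/(37247 - 95578) + (192440 + 95)*(1/374453) = -182457/(-58331) + 192535*(1/374453) = -182457*(-1/58331) + 192535/374453 = 182457/58331 + 192535/374453 = 79552330106/21842217943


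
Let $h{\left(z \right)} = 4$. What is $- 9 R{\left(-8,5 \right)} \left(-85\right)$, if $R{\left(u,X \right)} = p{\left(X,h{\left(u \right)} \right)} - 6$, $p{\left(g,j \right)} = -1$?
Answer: $-5355$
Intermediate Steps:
$R{\left(u,X \right)} = -7$ ($R{\left(u,X \right)} = -1 - 6 = -7$)
$- 9 R{\left(-8,5 \right)} \left(-85\right) = \left(-9\right) \left(-7\right) \left(-85\right) = 63 \left(-85\right) = -5355$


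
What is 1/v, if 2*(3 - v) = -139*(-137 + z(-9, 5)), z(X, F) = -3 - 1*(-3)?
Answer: -2/19037 ≈ -0.00010506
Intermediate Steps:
z(X, F) = 0 (z(X, F) = -3 + 3 = 0)
v = -19037/2 (v = 3 - (-139)*(-137 + 0)/2 = 3 - (-139)*(-137)/2 = 3 - 1/2*19043 = 3 - 19043/2 = -19037/2 ≈ -9518.5)
1/v = 1/(-19037/2) = -2/19037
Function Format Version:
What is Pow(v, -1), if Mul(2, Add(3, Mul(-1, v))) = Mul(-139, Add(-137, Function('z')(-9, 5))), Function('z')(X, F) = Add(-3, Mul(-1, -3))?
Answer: Rational(-2, 19037) ≈ -0.00010506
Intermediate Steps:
Function('z')(X, F) = 0 (Function('z')(X, F) = Add(-3, 3) = 0)
v = Rational(-19037, 2) (v = Add(3, Mul(Rational(-1, 2), Mul(-139, Add(-137, 0)))) = Add(3, Mul(Rational(-1, 2), Mul(-139, -137))) = Add(3, Mul(Rational(-1, 2), 19043)) = Add(3, Rational(-19043, 2)) = Rational(-19037, 2) ≈ -9518.5)
Pow(v, -1) = Pow(Rational(-19037, 2), -1) = Rational(-2, 19037)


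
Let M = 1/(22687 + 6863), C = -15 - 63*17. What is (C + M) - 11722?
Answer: -378476399/29550 ≈ -12808.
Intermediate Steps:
C = -1086 (C = -15 - 1071 = -1086)
M = 1/29550 ≈ 3.3841e-5
(C + M) - 11722 = (-1086 + 1/29550) - 11722 = -32091299/29550 - 11722 = -378476399/29550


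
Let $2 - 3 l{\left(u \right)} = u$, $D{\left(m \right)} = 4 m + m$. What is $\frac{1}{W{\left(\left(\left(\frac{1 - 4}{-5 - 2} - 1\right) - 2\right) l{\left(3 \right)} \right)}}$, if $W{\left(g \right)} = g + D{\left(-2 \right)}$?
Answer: $- \frac{7}{64} \approx -0.10938$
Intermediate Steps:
$D{\left(m \right)} = 5 m$
$l{\left(u \right)} = \frac{2}{3} - \frac{u}{3}$
$W{\left(g \right)} = -10 + g$ ($W{\left(g \right)} = g + 5 \left(-2\right) = g - 10 = -10 + g$)
$\frac{1}{W{\left(\left(\left(\frac{1 - 4}{-5 - 2} - 1\right) - 2\right) l{\left(3 \right)} \right)}} = \frac{1}{-10 + \left(\left(\frac{1 - 4}{-5 - 2} - 1\right) - 2\right) \left(\frac{2}{3} - 1\right)} = \frac{1}{-10 + \left(\left(- \frac{3}{-7} - 1\right) - 2\right) \left(\frac{2}{3} - 1\right)} = \frac{1}{-10 + \left(\left(\left(-3\right) \left(- \frac{1}{7}\right) - 1\right) - 2\right) \left(- \frac{1}{3}\right)} = \frac{1}{-10 + \left(\left(\frac{3}{7} - 1\right) - 2\right) \left(- \frac{1}{3}\right)} = \frac{1}{-10 + \left(- \frac{4}{7} - 2\right) \left(- \frac{1}{3}\right)} = \frac{1}{-10 - - \frac{6}{7}} = \frac{1}{-10 + \frac{6}{7}} = \frac{1}{- \frac{64}{7}} = - \frac{7}{64}$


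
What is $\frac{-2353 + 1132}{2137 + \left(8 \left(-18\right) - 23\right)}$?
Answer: $- \frac{1221}{1970} \approx -0.6198$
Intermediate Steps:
$\frac{-2353 + 1132}{2137 + \left(8 \left(-18\right) - 23\right)} = - \frac{1221}{2137 - 167} = - \frac{1221}{1970}$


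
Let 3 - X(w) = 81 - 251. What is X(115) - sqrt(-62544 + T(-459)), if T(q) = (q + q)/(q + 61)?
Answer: 173 - I*sqrt(2476713603)/199 ≈ 173.0 - 250.08*I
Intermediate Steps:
T(q) = 2*q/(61 + q) (T(q) = (2*q)/(61 + q) = 2*q/(61 + q))
X(w) = 173 (X(w) = 3 - (81 - 251) = 3 - 1*(-170) = 3 + 170 = 173)
X(115) - sqrt(-62544 + T(-459)) = 173 - sqrt(-62544 + 2*(-459)/(61 - 459)) = 173 - sqrt(-62544 + 2*(-459)/(-398)) = 173 - sqrt(-62544 + 2*(-459)*(-1/398)) = 173 - sqrt(-62544 + 459/199) = 173 - sqrt(-12445797/199) = 173 - I*sqrt(2476713603)/199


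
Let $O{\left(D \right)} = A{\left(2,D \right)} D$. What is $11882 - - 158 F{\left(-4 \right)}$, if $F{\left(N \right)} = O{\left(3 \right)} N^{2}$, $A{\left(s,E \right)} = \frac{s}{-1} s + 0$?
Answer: $-18454$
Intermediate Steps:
$A{\left(s,E \right)} = - s^{2}$ ($A{\left(s,E \right)} = s \left(-1\right) s + 0 = - s s + 0 = - s^{2} + 0 = - s^{2}$)
$O{\left(D \right)} = - 4 D$ ($O{\left(D \right)} = - 2^{2} D = \left(-1\right) 4 D = - 4 D$)
$F{\left(N \right)} = - 12 N^{2}$ ($F{\left(N \right)} = \left(-4\right) 3 N^{2} = - 12 N^{2}$)
$11882 - - 158 F{\left(-4 \right)} = 11882 - - 158 \left(- 12 \left(-4\right)^{2}\right) = 11882 - - 158 \left(\left(-12\right) 16\right) = 11882 - \left(-158\right) \left(-192\right) = 11882 - 30336 = -18454$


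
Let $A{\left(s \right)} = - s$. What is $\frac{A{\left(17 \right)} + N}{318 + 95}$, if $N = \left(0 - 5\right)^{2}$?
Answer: $\frac{8}{413} \approx 0.01937$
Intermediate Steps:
$N = 25$ ($N = \left(-5\right)^{2} = 25$)
$\frac{A{\left(17 \right)} + N}{318 + 95} = \frac{\left(-1\right) 17 + 25}{318 + 95} = \frac{-17 + 25}{413} = 8 \cdot \frac{1}{413} = \frac{8}{413}$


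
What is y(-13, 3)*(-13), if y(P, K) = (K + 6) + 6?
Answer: -195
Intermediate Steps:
y(P, K) = 12 + K (y(P, K) = (6 + K) + 6 = 12 + K)
y(-13, 3)*(-13) = (12 + 3)*(-13) = 15*(-13) = -195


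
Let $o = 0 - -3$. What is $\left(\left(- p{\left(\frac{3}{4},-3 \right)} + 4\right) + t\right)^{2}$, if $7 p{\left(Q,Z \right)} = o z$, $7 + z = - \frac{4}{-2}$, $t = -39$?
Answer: $\frac{52900}{49} \approx 1079.6$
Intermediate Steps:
$o = 3$ ($o = 0 + 3 = 3$)
$z = -5$ ($z = -7 - \frac{4}{-2} = -7 - -2 = -7 + 2 = -5$)
$p{\left(Q,Z \right)} = - \frac{15}{7}$ ($p{\left(Q,Z \right)} = \frac{3 \left(-5\right)}{7} = \frac{1}{7} \left(-15\right) = - \frac{15}{7}$)
$\left(\left(- p{\left(\frac{3}{4},-3 \right)} + 4\right) + t\right)^{2} = \left(\left(\left(-1\right) \left(- \frac{15}{7}\right) + 4\right) - 39\right)^{2} = \left(\left(\frac{15}{7} + 4\right) - 39\right)^{2} = \left(\frac{43}{7} - 39\right)^{2} = \left(- \frac{230}{7}\right)^{2} = \frac{52900}{49}$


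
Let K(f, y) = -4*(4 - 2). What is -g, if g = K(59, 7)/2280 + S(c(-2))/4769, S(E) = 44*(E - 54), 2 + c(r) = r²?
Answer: 34571/71535 ≈ 0.48327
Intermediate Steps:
c(r) = -2 + r²
K(f, y) = -8 (K(f, y) = -4*2 = -8)
S(E) = -2376 + 44*E (S(E) = 44*(-54 + E) = -2376 + 44*E)
g = -34571/71535 (g = -8/2280 + (-2376 + 44*(-2 + (-2)²))/4769 = -8*1/2280 + (-2376 + 44*(-2 + 4))*(1/4769) = -1/285 + (-2376 + 44*2)*(1/4769) = -1/285 + (-2376 + 88)*(1/4769) = -1/285 - 2288*1/4769 = -1/285 - 2288/4769 = -34571/71535 ≈ -0.48327)
-g = -1*(-34571/71535) = 34571/71535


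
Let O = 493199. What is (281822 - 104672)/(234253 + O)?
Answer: 29525/121242 ≈ 0.24352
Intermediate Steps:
(281822 - 104672)/(234253 + O) = (281822 - 104672)/(234253 + 493199) = 177150/727452 = 177150*(1/727452) = 29525/121242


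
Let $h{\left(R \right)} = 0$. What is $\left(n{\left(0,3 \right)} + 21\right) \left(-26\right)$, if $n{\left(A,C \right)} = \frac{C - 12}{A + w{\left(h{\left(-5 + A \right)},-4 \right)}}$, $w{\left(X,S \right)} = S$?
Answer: $- \frac{1209}{2} \approx -604.5$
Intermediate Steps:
$n{\left(A,C \right)} = \frac{-12 + C}{-4 + A}$ ($n{\left(A,C \right)} = \frac{C - 12}{A - 4} = \frac{-12 + C}{-4 + A}$)
$\left(n{\left(0,3 \right)} + 21\right) \left(-26\right) = \left(\frac{-12 + 3}{-4 + 0} + 21\right) \left(-26\right) = \left(\frac{1}{-4} \left(-9\right) + 21\right) \left(-26\right) = \left(\left(- \frac{1}{4}\right) \left(-9\right) + 21\right) \left(-26\right) = \left(\frac{9}{4} + 21\right) \left(-26\right) = \frac{93}{4} \left(-26\right) = - \frac{1209}{2}$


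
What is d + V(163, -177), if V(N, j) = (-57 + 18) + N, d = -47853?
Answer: -47729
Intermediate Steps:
V(N, j) = -39 + N
d + V(163, -177) = -47853 + (-39 + 163) = -47853 + 124 = -47729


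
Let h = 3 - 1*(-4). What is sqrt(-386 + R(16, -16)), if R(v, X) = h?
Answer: I*sqrt(379) ≈ 19.468*I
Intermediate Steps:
h = 7 (h = 3 + 4 = 7)
R(v, X) = 7
sqrt(-386 + R(16, -16)) = sqrt(-386 + 7) = sqrt(-379) = I*sqrt(379)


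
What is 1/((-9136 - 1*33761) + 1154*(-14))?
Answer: -1/59053 ≈ -1.6934e-5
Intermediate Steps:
1/((-9136 - 1*33761) + 1154*(-14)) = 1/((-9136 - 33761) - 16156) = 1/(-42897 - 16156) = 1/(-59053) = -1/59053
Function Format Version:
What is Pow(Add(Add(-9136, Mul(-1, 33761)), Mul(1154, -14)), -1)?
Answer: Rational(-1, 59053) ≈ -1.6934e-5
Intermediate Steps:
Pow(Add(Add(-9136, Mul(-1, 33761)), Mul(1154, -14)), -1) = Pow(Add(Add(-9136, -33761), -16156), -1) = Pow(Add(-42897, -16156), -1) = Pow(-59053, -1) = Rational(-1, 59053)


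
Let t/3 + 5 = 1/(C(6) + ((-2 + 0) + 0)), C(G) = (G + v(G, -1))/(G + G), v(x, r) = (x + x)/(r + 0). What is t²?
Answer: 6561/25 ≈ 262.44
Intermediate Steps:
v(x, r) = 2*x/r (v(x, r) = (2*x)/r = 2*x/r)
C(G) = -½ (C(G) = (G + 2*G/(-1))/(G + G) = (G + 2*G*(-1))/((2*G)) = (G - 2*G)*(1/(2*G)) = (-G)*(1/(2*G)) = -½)
t = -81/5 (t = -15 + 3/(-½ + ((-2 + 0) + 0)) = -15 + 3/(-½ + (-2 + 0)) = -15 + 3/(-½ - 2) = -15 + 3/(-5/2) = -15 + 3*(-⅖) = -15 - 6/5 = -81/5 ≈ -16.200)
t² = (-81/5)² = 6561/25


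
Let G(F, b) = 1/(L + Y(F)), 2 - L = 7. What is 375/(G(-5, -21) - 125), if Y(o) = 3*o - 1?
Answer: -7875/2626 ≈ -2.9989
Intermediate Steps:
Y(o) = -1 + 3*o
L = -5 (L = 2 - 1*7 = 2 - 7 = -5)
G(F, b) = 1/(-6 + 3*F) (G(F, b) = 1/(-5 + (-1 + 3*F)) = 1/(-6 + 3*F))
375/(G(-5, -21) - 125) = 375/(1/(3*(-2 - 5)) - 125) = 375/((1/3)/(-7) - 125) = 375/((1/3)*(-1/7) - 125) = 375/(-1/21 - 125) = 375/(-2626/21) = 375*(-21/2626) = -7875/2626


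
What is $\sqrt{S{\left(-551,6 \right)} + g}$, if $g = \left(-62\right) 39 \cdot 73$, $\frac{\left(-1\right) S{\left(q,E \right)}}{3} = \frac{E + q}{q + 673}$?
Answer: $\frac{i \sqrt{2627034906}}{122} \approx 420.12 i$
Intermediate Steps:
$S{\left(q,E \right)} = - \frac{3 \left(E + q\right)}{673 + q}$ ($S{\left(q,E \right)} = - 3 \frac{E + q}{q + 673} = - 3 \frac{E + q}{673 + q} = - \frac{3 \left(E + q\right)}{673 + q}$)
$g = -176514$ ($g = \left(-2418\right) 73 = -176514$)
$\sqrt{S{\left(-551,6 \right)} + g} = \sqrt{\frac{3 \left(\left(-1\right) 6 - -551\right)}{673 - 551} - 176514} = \sqrt{\frac{3 \left(-6 + 551\right)}{122} - 176514} = \sqrt{3 \cdot \frac{1}{122} \cdot 545 - 176514} = \sqrt{\frac{1635}{122} - 176514} = \sqrt{- \frac{21533073}{122}} = \frac{i \sqrt{2627034906}}{122}$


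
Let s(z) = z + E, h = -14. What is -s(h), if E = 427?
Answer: -413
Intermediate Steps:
s(z) = 427 + z (s(z) = z + 427 = 427 + z)
-s(h) = -(427 - 14) = -1*413 = -413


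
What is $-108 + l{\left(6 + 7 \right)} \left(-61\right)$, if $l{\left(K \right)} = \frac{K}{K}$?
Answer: $-169$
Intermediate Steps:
$l{\left(K \right)} = 1$
$-108 + l{\left(6 + 7 \right)} \left(-61\right) = -108 + 1 \left(-61\right) = -108 - 61 = -169$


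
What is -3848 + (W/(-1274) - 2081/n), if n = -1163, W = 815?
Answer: -5699732027/1481662 ≈ -3846.9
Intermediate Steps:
-3848 + (W/(-1274) - 2081/n) = -3848 + (815/(-1274) - 2081/(-1163)) = -3848 + (815*(-1/1274) - 2081*(-1/1163)) = -3848 + (-815/1274 + 2081/1163) = -3848 + 1703349/1481662 = -5699732027/1481662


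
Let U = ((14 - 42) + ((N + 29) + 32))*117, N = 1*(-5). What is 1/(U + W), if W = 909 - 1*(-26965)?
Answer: 1/31150 ≈ 3.2103e-5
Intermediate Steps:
W = 27874 (W = 909 + 26965 = 27874)
N = -5
U = 3276 (U = ((14 - 42) + ((-5 + 29) + 32))*117 = (-28 + (24 + 32))*117 = (-28 + 56)*117 = 28*117 = 3276)
1/(U + W) = 1/(3276 + 27874) = 1/31150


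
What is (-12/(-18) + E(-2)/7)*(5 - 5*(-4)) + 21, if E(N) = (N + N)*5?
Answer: -709/21 ≈ -33.762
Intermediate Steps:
E(N) = 10*N (E(N) = (2*N)*5 = 10*N)
(-12/(-18) + E(-2)/7)*(5 - 5*(-4)) + 21 = (-12/(-18) + (10*(-2))/7)*(5 - 5*(-4)) + 21 = (-12*(-1/18) - 20*1/7)*(5 + 20) + 21 = (2/3 - 20/7)*25 + 21 = -46/21*25 + 21 = -1150/21 + 21 = -709/21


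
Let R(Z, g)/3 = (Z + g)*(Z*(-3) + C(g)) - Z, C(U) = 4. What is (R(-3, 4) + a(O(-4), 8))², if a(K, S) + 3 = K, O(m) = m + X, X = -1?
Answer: 1600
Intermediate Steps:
O(m) = -1 + m (O(m) = m - 1 = -1 + m)
a(K, S) = -3 + K
R(Z, g) = -3*Z + 3*(4 - 3*Z)*(Z + g) (R(Z, g) = 3*((Z + g)*(Z*(-3) + 4) - Z) = 3*((Z + g)*(-3*Z + 4) - Z) = 3*((Z + g)*(4 - 3*Z) - Z) = 3*((4 - 3*Z)*(Z + g) - Z) = 3*(-Z + (4 - 3*Z)*(Z + g)) = -3*Z + 3*(4 - 3*Z)*(Z + g))
(R(-3, 4) + a(O(-4), 8))² = ((-9*(-3)² + 9*(-3) + 12*4 - 9*(-3)*4) + (-3 + (-1 - 4)))² = ((-9*9 - 27 + 48 + 108) + (-3 - 5))² = ((-81 - 27 + 48 + 108) - 8)² = (48 - 8)² = 40² = 1600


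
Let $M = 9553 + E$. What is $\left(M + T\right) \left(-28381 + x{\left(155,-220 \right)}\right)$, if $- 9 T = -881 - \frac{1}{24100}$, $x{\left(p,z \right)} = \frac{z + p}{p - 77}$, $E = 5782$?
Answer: $- \frac{190010334569297}{433800} \approx -4.3801 \cdot 10^{8}$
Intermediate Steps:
$M = 15335$ ($M = 9553 + 5782 = 15335$)
$x{\left(p,z \right)} = \frac{p + z}{-77 + p}$
$T = \frac{7077367}{72300}$ ($T = - \frac{-881 - \frac{1}{24100}}{9} = \left(- \frac{1}{9}\right) \left(- \frac{21232101}{24100}\right) = \frac{7077367}{72300} \approx 97.889$)
$\left(M + T\right) \left(-28381 + x{\left(155,-220 \right)}\right) = \left(15335 + \frac{7077367}{72300}\right) \left(-28381 + \frac{155 - 220}{-77 + 155}\right) = \frac{1115797867 \left(-28381 + \frac{1}{78} \left(-65\right)\right)}{72300} = \frac{1115797867 \left(-28381 - \frac{5}{6}\right)}{72300} = \frac{1115797867}{72300} \left(- \frac{170291}{6}\right) = - \frac{190010334569297}{433800}$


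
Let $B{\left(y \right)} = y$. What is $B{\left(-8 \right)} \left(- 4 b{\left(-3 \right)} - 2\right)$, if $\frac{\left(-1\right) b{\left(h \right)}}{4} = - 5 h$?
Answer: $-1904$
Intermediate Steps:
$b{\left(h \right)} = 20 h$ ($b{\left(h \right)} = - 4 \left(- 5 h\right) = 20 h$)
$B{\left(-8 \right)} \left(- 4 b{\left(-3 \right)} - 2\right) = - 8 \left(- 4 \cdot 20 \left(-3\right) - 2\right) = - 8 \left(\left(-4\right) \left(-60\right) - 2\right) = - 8 \left(240 - 2\right) = \left(-8\right) 238 = -1904$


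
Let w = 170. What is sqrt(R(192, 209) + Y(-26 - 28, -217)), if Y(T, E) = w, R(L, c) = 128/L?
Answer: 16*sqrt(6)/3 ≈ 13.064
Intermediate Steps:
Y(T, E) = 170
sqrt(R(192, 209) + Y(-26 - 28, -217)) = sqrt(128/192 + 170) = sqrt(128*(1/192) + 170) = sqrt(2/3 + 170) = sqrt(512/3) = 16*sqrt(6)/3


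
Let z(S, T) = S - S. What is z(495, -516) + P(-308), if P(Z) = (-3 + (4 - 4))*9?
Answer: -27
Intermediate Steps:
z(S, T) = 0
P(Z) = -27 (P(Z) = (-3 + 0)*9 = -3*9 = -27)
z(495, -516) + P(-308) = 0 - 27 = -27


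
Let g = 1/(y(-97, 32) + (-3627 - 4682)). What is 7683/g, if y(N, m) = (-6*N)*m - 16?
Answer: 79127217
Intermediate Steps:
y(N, m) = -16 - 6*N*m (y(N, m) = -6*N*m - 16 = -16 - 6*N*m)
g = 1/10299 (g = 1/((-16 - 6*(-97)*32) + (-3627 - 4682)) = 1/((-16 + 18624) - 8309) = 1/(18608 - 8309) = 1/10299 ≈ 9.7097e-5)
7683/g = 7683/(1/10299) = 7683*10299 = 79127217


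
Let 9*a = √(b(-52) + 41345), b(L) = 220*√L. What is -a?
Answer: -√(41345 + 440*I*√13)/9 ≈ -22.597 - 0.43337*I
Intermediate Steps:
a = √(41345 + 440*I*√13)/9 (a = √(220*√(-52) + 41345)/9 = √(220*(2*I*√13) + 41345)/9 = √(440*I*√13 + 41345)/9 = √(41345 + 440*I*√13)/9 ≈ 22.597 + 0.43337*I)
-a = -√(41345 + 440*I*√13)/9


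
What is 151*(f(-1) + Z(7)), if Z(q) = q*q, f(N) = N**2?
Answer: 7550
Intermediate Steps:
Z(q) = q**2
151*(f(-1) + Z(7)) = 151*((-1)**2 + 7**2) = 151*(1 + 49) = 151*50 = 7550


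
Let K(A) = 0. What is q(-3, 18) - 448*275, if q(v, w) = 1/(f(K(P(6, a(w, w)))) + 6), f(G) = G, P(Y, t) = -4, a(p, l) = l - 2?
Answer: -739199/6 ≈ -1.2320e+5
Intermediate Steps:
a(p, l) = -2 + l
q(v, w) = 1/6 (q(v, w) = 1/(0 + 6) = 1/6)
q(-3, 18) - 448*275 = 1/6 - 448*275 = 1/6 - 123200 = -739199/6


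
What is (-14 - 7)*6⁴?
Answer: -27216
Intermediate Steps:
(-14 - 7)*6⁴ = -21*1296 = -27216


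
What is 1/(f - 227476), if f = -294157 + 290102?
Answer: -1/231531 ≈ -4.3191e-6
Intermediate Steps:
f = -4055
1/(f - 227476) = 1/(-4055 - 227476) = 1/(-231531) = -1/231531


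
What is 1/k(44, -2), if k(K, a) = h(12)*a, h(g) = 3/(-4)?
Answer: ⅔ ≈ 0.66667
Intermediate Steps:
h(g) = -¾ (h(g) = 3*(-¼) = -¾)
k(K, a) = -3*a/4
1/k(44, -2) = 1/(-¾*(-2)) = 1/(3/2) = ⅔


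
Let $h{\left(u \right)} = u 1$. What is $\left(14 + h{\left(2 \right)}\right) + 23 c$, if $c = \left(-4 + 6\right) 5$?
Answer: $246$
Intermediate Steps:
$h{\left(u \right)} = u$
$c = 10$ ($c = 2 \cdot 5 = 10$)
$\left(14 + h{\left(2 \right)}\right) + 23 c = \left(14 + 2\right) + 23 \cdot 10 = 16 + 230 = 246$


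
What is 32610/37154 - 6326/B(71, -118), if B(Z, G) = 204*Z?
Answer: 59321759/134534634 ≈ 0.44094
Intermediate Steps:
32610/37154 - 6326/B(71, -118) = 32610/37154 - 6326/(204*71) = 32610*(1/37154) - 6326/14484 = 16305/18577 - 6326*1/14484 = 16305/18577 - 3163/7242 = 59321759/134534634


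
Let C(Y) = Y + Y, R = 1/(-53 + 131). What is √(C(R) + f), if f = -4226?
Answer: I*√6427707/39 ≈ 65.007*I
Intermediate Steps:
R = 1/78 ≈ 0.012821
C(Y) = 2*Y
√(C(R) + f) = √(2*(1/78) - 4226) = √(1/39 - 4226) = √(-164813/39) = I*√6427707/39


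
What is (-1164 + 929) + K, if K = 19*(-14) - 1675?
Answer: -2176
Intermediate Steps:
K = -1941 (K = -266 - 1675 = -1941)
(-1164 + 929) + K = (-1164 + 929) - 1941 = -235 - 1941 = -2176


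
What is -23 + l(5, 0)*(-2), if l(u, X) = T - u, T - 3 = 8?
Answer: -35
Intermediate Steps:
T = 11 (T = 3 + 8 = 11)
l(u, X) = 11 - u
-23 + l(5, 0)*(-2) = -23 + (11 - 1*5)*(-2) = -23 + (11 - 5)*(-2) = -23 + 6*(-2) = -23 - 12 = -35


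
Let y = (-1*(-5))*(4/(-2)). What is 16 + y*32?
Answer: -304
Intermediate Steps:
y = -10 (y = 5*(4*(-½)) = 5*(-2) = -10)
16 + y*32 = 16 - 10*32 = 16 - 320 = -304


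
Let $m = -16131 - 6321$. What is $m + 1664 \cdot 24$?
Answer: $17484$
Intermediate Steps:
$m = -22452$
$m + 1664 \cdot 24 = -22452 + 1664 \cdot 24 = -22452 + 39936 = 17484$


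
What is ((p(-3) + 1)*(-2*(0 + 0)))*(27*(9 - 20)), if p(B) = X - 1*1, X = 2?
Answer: 0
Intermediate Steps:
p(B) = 1 (p(B) = 2 - 1*1 = 2 - 1 = 1)
((p(-3) + 1)*(-2*(0 + 0)))*(27*(9 - 20)) = ((1 + 1)*(-2*(0 + 0)))*(27*(9 - 20)) = (2*(-2*0))*(27*(-11)) = (2*0)*(-297) = 0*(-297) = 0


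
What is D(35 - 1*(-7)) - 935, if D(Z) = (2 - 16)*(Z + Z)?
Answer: -2111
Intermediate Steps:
D(Z) = -28*Z
D(35 - 1*(-7)) - 935 = -28*(35 - 1*(-7)) - 935 = -28*(35 + 7) - 935 = -28*42 - 935 = -1176 - 935 = -2111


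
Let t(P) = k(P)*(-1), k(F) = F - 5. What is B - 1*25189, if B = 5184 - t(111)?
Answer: -19899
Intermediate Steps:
k(F) = -5 + F
t(P) = 5 - P (t(P) = (-5 + P)*(-1) = 5 - P)
B = 5290 (B = 5184 - (5 - 1*111) = 5184 - (5 - 111) = 5184 - 1*(-106) = 5184 + 106 = 5290)
B - 1*25189 = 5290 - 1*25189 = 5290 - 25189 = -19899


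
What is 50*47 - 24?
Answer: 2326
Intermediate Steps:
50*47 - 24 = 2350 - 24 = 2326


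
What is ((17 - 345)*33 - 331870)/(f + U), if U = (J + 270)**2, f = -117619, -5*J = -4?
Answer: 8567350/1107159 ≈ 7.7381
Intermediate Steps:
J = 4/5 (J = -1/5*(-4) = 4/5 ≈ 0.80000)
U = 1833316/25 (U = (4/5 + 270)**2 = (1354/5)**2 = 1833316/25 ≈ 73333.)
((17 - 345)*33 - 331870)/(f + U) = ((17 - 345)*33 - 331870)/(-117619 + 1833316/25) = (-328*33 - 331870)/(-1107159/25) = (-10824 - 331870)*(-25/1107159) = -342694*(-25/1107159) = 8567350/1107159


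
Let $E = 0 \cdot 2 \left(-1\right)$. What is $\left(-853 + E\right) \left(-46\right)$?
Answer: $39238$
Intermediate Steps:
$E = 0$ ($E = 0 \left(-1\right) = 0$)
$\left(-853 + E\right) \left(-46\right) = \left(-853 + 0\right) \left(-46\right) = \left(-853\right) \left(-46\right) = 39238$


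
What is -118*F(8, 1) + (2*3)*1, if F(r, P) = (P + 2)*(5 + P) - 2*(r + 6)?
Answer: 1186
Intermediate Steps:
F(r, P) = -12 - 2*r + (2 + P)*(5 + P) (F(r, P) = (2 + P)*(5 + P) - 2*(6 + r) = (2 + P)*(5 + P) + (-12 - 2*r) = -12 - 2*r + (2 + P)*(5 + P))
-118*F(8, 1) + (2*3)*1 = -118*(-2 + 1² - 2*8 + 7*1) + (2*3)*1 = -118*(-2 + 1 - 16 + 7) + 6*1 = -118*(-10) + 6 = 1180 + 6 = 1186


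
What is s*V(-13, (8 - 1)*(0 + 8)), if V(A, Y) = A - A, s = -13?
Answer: 0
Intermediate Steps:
V(A, Y) = 0
s*V(-13, (8 - 1)*(0 + 8)) = -13*0 = 0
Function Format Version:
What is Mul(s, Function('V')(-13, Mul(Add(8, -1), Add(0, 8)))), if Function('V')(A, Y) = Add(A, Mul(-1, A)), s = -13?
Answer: 0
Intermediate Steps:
Function('V')(A, Y) = 0
Mul(s, Function('V')(-13, Mul(Add(8, -1), Add(0, 8)))) = Mul(-13, 0) = 0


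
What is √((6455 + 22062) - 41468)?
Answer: 3*I*√1439 ≈ 113.8*I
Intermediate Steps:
√((6455 + 22062) - 41468) = √(28517 - 41468) = √(-12951) = 3*I*√1439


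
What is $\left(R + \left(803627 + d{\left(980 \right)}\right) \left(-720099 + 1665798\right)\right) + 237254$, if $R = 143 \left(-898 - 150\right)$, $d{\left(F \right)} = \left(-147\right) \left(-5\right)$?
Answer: $760684426428$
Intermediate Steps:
$d{\left(F \right)} = 735$
$R = -149864$ ($R = 143 \left(-1048\right) = -149864$)
$\left(R + \left(803627 + d{\left(980 \right)}\right) \left(-720099 + 1665798\right)\right) + 237254 = \left(-149864 + \left(803627 + 735\right) \left(-720099 + 1665798\right)\right) + 237254 = \left(-149864 + 804362 \cdot 945699\right) + 237254 = \left(-149864 + 760684339038\right) + 237254 = 760684189174 + 237254 = 760684426428$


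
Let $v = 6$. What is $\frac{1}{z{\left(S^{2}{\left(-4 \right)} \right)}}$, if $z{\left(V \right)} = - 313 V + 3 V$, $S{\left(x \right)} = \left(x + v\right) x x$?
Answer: $- \frac{1}{317440} \approx -3.1502 \cdot 10^{-6}$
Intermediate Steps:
$S{\left(x \right)} = x^{2} \left(6 + x\right)$ ($S{\left(x \right)} = \left(x + 6\right) x x = \left(6 + x\right) x x = x \left(6 + x\right) x = x^{2} \left(6 + x\right)$)
$z{\left(V \right)} = - 310 V$
$\frac{1}{z{\left(S^{2}{\left(-4 \right)} \right)}} = \frac{1}{\left(-310\right) \left(\left(-4\right)^{2} \left(6 - 4\right)\right)^{2}} = \frac{1}{\left(-310\right) \left(16 \cdot 2\right)^{2}} = \frac{1}{\left(-310\right) 32^{2}} = \frac{1}{\left(-310\right) 1024} = \frac{1}{-317440} = - \frac{1}{317440}$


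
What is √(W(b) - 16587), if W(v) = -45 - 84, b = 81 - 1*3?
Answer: 2*I*√4179 ≈ 129.29*I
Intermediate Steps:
b = 78 (b = 81 - 3 = 78)
W(v) = -129
√(W(b) - 16587) = √(-129 - 16587) = √(-16716) = 2*I*√4179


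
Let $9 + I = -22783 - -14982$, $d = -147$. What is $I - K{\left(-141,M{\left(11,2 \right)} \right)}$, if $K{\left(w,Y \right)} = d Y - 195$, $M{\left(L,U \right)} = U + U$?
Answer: $-7027$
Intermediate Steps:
$M{\left(L,U \right)} = 2 U$
$I = -7810$ ($I = -9 - 7801 = -7810$)
$K{\left(w,Y \right)} = -195 - 147 Y$ ($K{\left(w,Y \right)} = - 147 Y - 195 = -195 - 147 Y$)
$I - K{\left(-141,M{\left(11,2 \right)} \right)} = -7810 - \left(-195 - 147 \cdot 2 \cdot 2\right) = -7810 - \left(-195 - 588\right) = -7810 - -783 = -7810 + 783 = -7027$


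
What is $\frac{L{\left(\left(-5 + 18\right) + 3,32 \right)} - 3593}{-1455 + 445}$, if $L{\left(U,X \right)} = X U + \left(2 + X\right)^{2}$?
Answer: $\frac{385}{202} \approx 1.9059$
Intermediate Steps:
$L{\left(U,X \right)} = \left(2 + X\right)^{2} + U X$ ($L{\left(U,X \right)} = U X + \left(2 + X\right)^{2} = \left(2 + X\right)^{2} + U X$)
$\frac{L{\left(\left(-5 + 18\right) + 3,32 \right)} - 3593}{-1455 + 445} = \frac{\left(\left(2 + 32\right)^{2} + \left(\left(-5 + 18\right) + 3\right) 32\right) - 3593}{-1455 + 445} = \frac{\left(34^{2} + \left(13 + 3\right) 32\right) - 3593}{-1010} = \left(\left(1156 + 16 \cdot 32\right) - 3593\right) \left(- \frac{1}{1010}\right) = \left(\left(1156 + 512\right) - 3593\right) \left(- \frac{1}{1010}\right) = \left(1668 - 3593\right) \left(- \frac{1}{1010}\right) = \left(-1925\right) \left(- \frac{1}{1010}\right) = \frac{385}{202}$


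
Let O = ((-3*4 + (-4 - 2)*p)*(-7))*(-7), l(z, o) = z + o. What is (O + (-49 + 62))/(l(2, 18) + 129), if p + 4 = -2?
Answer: 1189/149 ≈ 7.9799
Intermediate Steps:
p = -6 (p = -4 - 2 = -6)
l(z, o) = o + z
O = 1176 (O = ((-3*4 + (-4 - 2)*(-6))*(-7))*(-7) = ((-12 - 6*(-6))*(-7))*(-7) = ((-12 + 36)*(-7))*(-7) = (24*(-7))*(-7) = -168*(-7) = 1176)
(O + (-49 + 62))/(l(2, 18) + 129) = (1176 + (-49 + 62))/((18 + 2) + 129) = (1176 + 13)/(20 + 129) = 1189/149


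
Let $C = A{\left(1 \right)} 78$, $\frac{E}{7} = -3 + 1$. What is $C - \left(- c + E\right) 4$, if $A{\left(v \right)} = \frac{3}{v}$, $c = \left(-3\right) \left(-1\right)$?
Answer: $302$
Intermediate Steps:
$c = 3$
$E = -14$ ($E = 7 \left(-3 + 1\right) = 7 \left(-2\right) = -14$)
$C = 234$ ($C = \frac{3}{1} \cdot 78 = 3 \cdot 1 \cdot 78 = 3 \cdot 78 = 234$)
$C - \left(- c + E\right) 4 = 234 - \left(\left(-1\right) 3 - 14\right) 4 = 234 - \left(-3 - 14\right) 4 = 234 - \left(-17\right) 4 = 234 - -68 = 234 + 68 = 302$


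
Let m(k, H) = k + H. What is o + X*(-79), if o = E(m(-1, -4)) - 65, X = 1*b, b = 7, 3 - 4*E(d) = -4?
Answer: -2465/4 ≈ -616.25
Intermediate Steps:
m(k, H) = H + k
E(d) = 7/4 (E(d) = ¾ - ¼*(-4) = ¾ + 1 = 7/4)
X = 7 (X = 1*7 = 7)
o = -253/4 (o = 7/4 - 65 = -253/4 ≈ -63.250)
o + X*(-79) = -253/4 + 7*(-79) = -253/4 - 553 = -2465/4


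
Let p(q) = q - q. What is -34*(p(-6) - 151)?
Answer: 5134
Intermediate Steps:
p(q) = 0
-34*(p(-6) - 151) = -34*(0 - 151) = -34*(-151) = 5134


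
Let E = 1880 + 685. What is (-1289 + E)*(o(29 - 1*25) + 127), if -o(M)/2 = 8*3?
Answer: 100804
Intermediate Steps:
E = 2565
o(M) = -48 (o(M) = -16*3 = -2*24 = -48)
(-1289 + E)*(o(29 - 1*25) + 127) = (-1289 + 2565)*(-48 + 127) = 1276*79 = 100804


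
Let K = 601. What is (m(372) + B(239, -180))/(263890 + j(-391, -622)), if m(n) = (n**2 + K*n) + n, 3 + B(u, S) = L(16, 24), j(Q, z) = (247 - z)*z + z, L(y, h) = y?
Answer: -362341/277250 ≈ -1.3069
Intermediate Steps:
j(Q, z) = z + z*(247 - z) (j(Q, z) = z*(247 - z) + z = z + z*(247 - z))
B(u, S) = 13 (B(u, S) = -3 + 16 = 13)
m(n) = n**2 + 602*n (m(n) = (n**2 + 601*n) + n = n**2 + 602*n)
(m(372) + B(239, -180))/(263890 + j(-391, -622)) = (372*(602 + 372) + 13)/(263890 - 622*(248 - 1*(-622))) = (372*974 + 13)/(263890 - 622*(248 + 622)) = (362328 + 13)/(263890 - 622*870) = 362341/(263890 - 541140) = 362341/(-277250) = 362341*(-1/277250) = -362341/277250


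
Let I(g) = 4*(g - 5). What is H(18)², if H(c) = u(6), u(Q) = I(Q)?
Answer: 16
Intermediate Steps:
I(g) = -20 + 4*g (I(g) = 4*(-5 + g) = -20 + 4*g)
u(Q) = -20 + 4*Q
H(c) = 4 (H(c) = -20 + 4*6 = -20 + 24 = 4)
H(18)² = 4² = 16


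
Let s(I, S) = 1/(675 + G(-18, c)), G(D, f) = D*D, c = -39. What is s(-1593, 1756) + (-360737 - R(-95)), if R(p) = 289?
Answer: -360664973/999 ≈ -3.6103e+5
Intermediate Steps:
G(D, f) = D²
s(I, S) = 1/999 (s(I, S) = 1/(675 + (-18)²) = 1/(675 + 324) = 1/999)
s(-1593, 1756) + (-360737 - R(-95)) = 1/999 + (-360737 - 1*289) = 1/999 + (-360737 - 289) = 1/999 - 361026 = -360664973/999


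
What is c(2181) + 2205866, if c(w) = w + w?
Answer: 2210228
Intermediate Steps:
c(w) = 2*w
c(2181) + 2205866 = 2*2181 + 2205866 = 4362 + 2205866 = 2210228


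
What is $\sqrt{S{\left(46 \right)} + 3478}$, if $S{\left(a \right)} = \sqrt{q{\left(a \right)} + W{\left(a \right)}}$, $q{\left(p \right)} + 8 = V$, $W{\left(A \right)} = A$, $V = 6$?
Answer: $\sqrt{3478 + 2 \sqrt{11}} \approx 59.031$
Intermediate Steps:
$q{\left(p \right)} = -2$ ($q{\left(p \right)} = -8 + 6 = -2$)
$S{\left(a \right)} = \sqrt{-2 + a}$
$\sqrt{S{\left(46 \right)} + 3478} = \sqrt{\sqrt{-2 + 46} + 3478} = \sqrt{\sqrt{44} + 3478} = \sqrt{2 \sqrt{11} + 3478} = \sqrt{3478 + 2 \sqrt{11}}$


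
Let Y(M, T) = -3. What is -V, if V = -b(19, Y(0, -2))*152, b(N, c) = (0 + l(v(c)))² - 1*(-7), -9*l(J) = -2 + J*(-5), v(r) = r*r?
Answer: 421952/81 ≈ 5209.3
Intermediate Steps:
v(r) = r²
l(J) = 2/9 + 5*J/9 (l(J) = -(-2 + J*(-5))/9 = -(-2 - 5*J)/9 = 2/9 + 5*J/9)
b(N, c) = 7 + (2/9 + 5*c²/9)² (b(N, c) = (0 + (2/9 + 5*c²/9))² - 1*(-7) = (2/9 + 5*c²/9)² + 7 = 7 + (2/9 + 5*c²/9)²)
V = -421952/81 (V = -(7 + (2 + 5*(-3)²)²/81)*152 = -(7 + (2 + 5*9)²/81)*152 = -(7 + (2 + 45)²/81)*152 = -(7 + (1/81)*47²)*152 = -(7 + (1/81)*2209)*152 = -(7 + 2209/81)*152 = -1*2776/81*152 = -2776/81*152 = -421952/81 ≈ -5209.3)
-V = -1*(-421952/81) = 421952/81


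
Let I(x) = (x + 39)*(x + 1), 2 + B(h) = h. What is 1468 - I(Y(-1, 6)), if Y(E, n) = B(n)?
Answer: 1253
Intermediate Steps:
B(h) = -2 + h
Y(E, n) = -2 + n
I(x) = (1 + x)*(39 + x) (I(x) = (39 + x)*(1 + x) = (1 + x)*(39 + x))
1468 - I(Y(-1, 6)) = 1468 - (39 + (-2 + 6)² + 40*(-2 + 6)) = 1468 - (39 + 4² + 40*4) = 1468 - (39 + 16 + 160) = 1468 - 1*215 = 1468 - 215 = 1253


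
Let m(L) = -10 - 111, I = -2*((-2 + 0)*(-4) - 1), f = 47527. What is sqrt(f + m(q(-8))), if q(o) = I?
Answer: sqrt(47406) ≈ 217.73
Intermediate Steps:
I = -14 (I = -2*(-2*(-4) - 1) = -2*(8 - 1) = -2*7 = -14)
q(o) = -14
m(L) = -121
sqrt(f + m(q(-8))) = sqrt(47527 - 121) = sqrt(47406)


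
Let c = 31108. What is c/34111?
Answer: 404/443 ≈ 0.91196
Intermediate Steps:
c/34111 = 31108/34111 = 31108*(1/34111) = 404/443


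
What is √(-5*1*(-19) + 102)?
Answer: √197 ≈ 14.036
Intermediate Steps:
√(-5*1*(-19) + 102) = √(-5*(-19) + 102) = √(95 + 102) = √197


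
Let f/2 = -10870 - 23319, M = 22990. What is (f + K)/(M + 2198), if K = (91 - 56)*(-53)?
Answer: -23411/8396 ≈ -2.7884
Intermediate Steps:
f = -68378 (f = 2*(-10870 - 23319) = 2*(-34189) = -68378)
K = -1855 (K = 35*(-53) = -1855)
(f + K)/(M + 2198) = (-68378 - 1855)/(22990 + 2198) = -70233/25188 = -70233*1/25188 = -23411/8396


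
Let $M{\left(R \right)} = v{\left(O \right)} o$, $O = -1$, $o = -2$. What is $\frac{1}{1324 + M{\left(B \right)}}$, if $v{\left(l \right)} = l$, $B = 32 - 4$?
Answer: $\frac{1}{1326} \approx 0.00075415$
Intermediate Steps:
$B = 28$
$M{\left(R \right)} = 2$ ($M{\left(R \right)} = \left(-1\right) \left(-2\right) = 2$)
$\frac{1}{1324 + M{\left(B \right)}} = \frac{1}{1324 + 2} = \frac{1}{1326}$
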